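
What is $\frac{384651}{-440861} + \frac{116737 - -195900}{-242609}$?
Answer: $- \frac{231149254916}{106956846349} \approx -2.1611$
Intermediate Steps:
$\frac{384651}{-440861} + \frac{116737 - -195900}{-242609} = 384651 \left(- \frac{1}{440861}\right) + \left(116737 + 195900\right) \left(- \frac{1}{242609}\right) = - \frac{384651}{440861} + 312637 \left(- \frac{1}{242609}\right) = - \frac{384651}{440861} - \frac{312637}{242609} = - \frac{231149254916}{106956846349}$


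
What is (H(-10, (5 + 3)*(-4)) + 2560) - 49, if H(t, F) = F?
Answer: 2479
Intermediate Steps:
(H(-10, (5 + 3)*(-4)) + 2560) - 49 = ((5 + 3)*(-4) + 2560) - 49 = (8*(-4) + 2560) - 49 = (-32 + 2560) - 49 = 2528 - 49 = 2479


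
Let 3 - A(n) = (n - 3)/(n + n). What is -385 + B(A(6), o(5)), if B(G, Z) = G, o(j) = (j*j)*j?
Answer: -1529/4 ≈ -382.25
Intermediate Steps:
o(j) = j³ (o(j) = j²*j = j³)
A(n) = 3 - (-3 + n)/(2*n) (A(n) = 3 - (n - 3)/(n + n) = 3 - (-3 + n)/(2*n))
-385 + B(A(6), o(5)) = -385 + (½)*(3 + 5*6)/6 = -385 + (½)*(⅙)*(3 + 30) = -385 + (½)*(⅙)*33 = -385 + 11/4 = -1529/4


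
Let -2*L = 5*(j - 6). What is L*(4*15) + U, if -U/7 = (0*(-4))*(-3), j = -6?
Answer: 1800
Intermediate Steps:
U = 0 (U = -7*0*(-4)*(-3) = -0*(-3) = -7*0 = 0)
L = 30 (L = -5*(-6 - 6)/2 = -5*(-12)/2 = -½*(-60) = 30)
L*(4*15) + U = 30*(4*15) + 0 = 30*60 + 0 = 1800 + 0 = 1800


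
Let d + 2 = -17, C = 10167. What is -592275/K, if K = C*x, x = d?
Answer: 197425/64391 ≈ 3.0660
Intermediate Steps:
d = -19 (d = -2 - 17 = -19)
x = -19
K = -193173 (K = 10167*(-19) = -193173)
-592275/K = -592275/(-193173) = -592275*(-1/193173) = 197425/64391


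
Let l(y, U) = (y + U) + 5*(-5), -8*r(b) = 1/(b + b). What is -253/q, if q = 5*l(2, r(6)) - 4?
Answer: 2208/1039 ≈ 2.1251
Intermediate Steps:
r(b) = -1/(16*b) (r(b) = -1/(8*(b + b)) = -1/(2*b)/8 = -1/(16*b))
l(y, U) = -25 + U + y (l(y, U) = (U + y) - 25 = -25 + U + y)
q = -11429/96 (q = 5*(-25 - 1/16/6 + 2) - 4 = 5*(-25 - 1/16*⅙ + 2) - 4 = 5*(-25 - 1/96 + 2) - 4 = 5*(-2209/96) - 4 = -11045/96 - 4 = -11429/96 ≈ -119.05)
-253/q = -253/(-11429/96) = -253*(-96)/11429 = -23*(-96/1039) = 2208/1039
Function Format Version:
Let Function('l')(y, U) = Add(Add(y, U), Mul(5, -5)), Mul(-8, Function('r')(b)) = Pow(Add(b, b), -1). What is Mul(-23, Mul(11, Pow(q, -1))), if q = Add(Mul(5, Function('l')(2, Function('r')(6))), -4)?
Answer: Rational(2208, 1039) ≈ 2.1251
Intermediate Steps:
Function('r')(b) = Mul(Rational(-1, 16), Pow(b, -1)) (Function('r')(b) = Mul(Rational(-1, 8), Pow(Add(b, b), -1)) = Mul(Rational(-1, 8), Pow(Mul(2, b), -1)) = Mul(Rational(-1, 8), Mul(Rational(1, 2), Pow(b, -1))) = Mul(Rational(-1, 16), Pow(b, -1)))
Function('l')(y, U) = Add(-25, U, y) (Function('l')(y, U) = Add(Add(U, y), -25) = Add(-25, U, y))
q = Rational(-11429, 96) (q = Add(Mul(5, Add(-25, Mul(Rational(-1, 16), Pow(6, -1)), 2)), -4) = Add(Mul(5, Add(-25, Mul(Rational(-1, 16), Rational(1, 6)), 2)), -4) = Add(Mul(5, Add(-25, Rational(-1, 96), 2)), -4) = Add(Mul(5, Rational(-2209, 96)), -4) = Add(Rational(-11045, 96), -4) = Rational(-11429, 96) ≈ -119.05)
Mul(-23, Mul(11, Pow(q, -1))) = Mul(-23, Mul(11, Pow(Rational(-11429, 96), -1))) = Mul(-23, Mul(11, Rational(-96, 11429))) = Mul(-23, Rational(-96, 1039)) = Rational(2208, 1039)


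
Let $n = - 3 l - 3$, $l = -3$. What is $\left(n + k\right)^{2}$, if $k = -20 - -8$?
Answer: $36$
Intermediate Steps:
$n = 6$ ($n = \left(-3\right) \left(-3\right) - 3 = 9 - 3 = 6$)
$k = -12$ ($k = -20 + 8 = -12$)
$\left(n + k\right)^{2} = \left(6 - 12\right)^{2} = \left(-6\right)^{2} = 36$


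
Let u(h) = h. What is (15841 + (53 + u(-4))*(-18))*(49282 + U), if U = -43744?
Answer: 82842942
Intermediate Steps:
(15841 + (53 + u(-4))*(-18))*(49282 + U) = (15841 + (53 - 4)*(-18))*(49282 - 43744) = (15841 + 49*(-18))*5538 = (15841 - 882)*5538 = 14959*5538 = 82842942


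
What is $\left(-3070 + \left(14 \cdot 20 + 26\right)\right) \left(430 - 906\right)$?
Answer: $1315664$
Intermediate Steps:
$\left(-3070 + \left(14 \cdot 20 + 26\right)\right) \left(430 - 906\right) = \left(-3070 + \left(280 + 26\right)\right) \left(-476\right) = \left(-3070 + 306\right) \left(-476\right) = \left(-2764\right) \left(-476\right) = 1315664$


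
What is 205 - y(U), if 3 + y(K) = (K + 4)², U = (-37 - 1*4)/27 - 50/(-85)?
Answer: 41836367/210681 ≈ 198.58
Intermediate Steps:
U = -427/459 (U = (-37 - 4)*(1/27) - 50*(-1/85) = -41*1/27 + 10/17 = -41/27 + 10/17 = -427/459 ≈ -0.93028)
y(K) = -3 + (4 + K)² (y(K) = -3 + (K + 4)² = -3 + (4 + K)²)
205 - y(U) = 205 - (-3 + (4 - 427/459)²) = 205 - (-3 + (1409/459)²) = 205 - (-3 + 1985281/210681) = 205 - 1*1353238/210681 = 205 - 1353238/210681 = 41836367/210681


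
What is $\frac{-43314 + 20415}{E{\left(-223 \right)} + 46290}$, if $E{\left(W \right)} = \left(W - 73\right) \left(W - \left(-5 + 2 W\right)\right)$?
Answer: $\frac{7633}{7066} \approx 1.0802$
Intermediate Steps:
$E{\left(W \right)} = \left(-73 + W\right) \left(5 - W\right)$
$\frac{-43314 + 20415}{E{\left(-223 \right)} + 46290} = \frac{-43314 + 20415}{\left(-365 - \left(-223\right)^{2} + 78 \left(-223\right)\right) + 46290} = - \frac{22899}{\left(-365 - 49729 - 17394\right) + 46290} = - \frac{22899}{-67488 + 46290} = - \frac{22899}{-21198} = \left(-22899\right) \left(- \frac{1}{21198}\right) = \frac{7633}{7066}$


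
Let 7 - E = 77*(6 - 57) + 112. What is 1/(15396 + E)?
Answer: 1/19218 ≈ 5.2035e-5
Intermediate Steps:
E = 3822 (E = 7 - (77*(6 - 57) + 112) = 7 - (77*(-51) + 112) = 7 - (-3927 + 112) = 7 - 1*(-3815) = 7 + 3815 = 3822)
1/(15396 + E) = 1/(15396 + 3822) = 1/19218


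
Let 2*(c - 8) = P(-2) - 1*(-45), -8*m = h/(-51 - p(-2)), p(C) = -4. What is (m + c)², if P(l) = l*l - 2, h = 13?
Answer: 140588449/141376 ≈ 994.43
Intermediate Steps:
P(l) = -2 + l² (P(l) = l² - 2 = -2 + l²)
m = 13/376 (m = -13/(8*(-51 - 1*(-4))) = -13/(8*(-51 + 4)) = -13/(8*(-47)) = -13*(-1)/(8*47) = -⅛*(-13/47) = 13/376 ≈ 0.034574)
c = 63/2 (c = 8 + ((-2 + (-2)²) - 1*(-45))/2 = 8 + ((-2 + 4) + 45)/2 = 8 + (2 + 45)/2 = 8 + (½)*47 = 8 + 47/2 = 63/2 ≈ 31.500)
(m + c)² = (13/376 + 63/2)² = (11857/376)² = 140588449/141376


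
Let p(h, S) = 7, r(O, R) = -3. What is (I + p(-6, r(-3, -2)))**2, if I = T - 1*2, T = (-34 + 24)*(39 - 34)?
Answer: 2025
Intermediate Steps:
T = -50 (T = -10*5 = -50)
I = -52 (I = -50 - 1*2 = -50 - 2 = -52)
(I + p(-6, r(-3, -2)))**2 = (-52 + 7)**2 = (-45)**2 = 2025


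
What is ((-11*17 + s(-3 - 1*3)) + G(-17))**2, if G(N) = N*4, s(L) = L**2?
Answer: 47961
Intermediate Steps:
G(N) = 4*N
((-11*17 + s(-3 - 1*3)) + G(-17))**2 = ((-11*17 + (-3 - 1*3)**2) + 4*(-17))**2 = ((-187 + (-3 - 3)**2) - 68)**2 = ((-187 + (-6)**2) - 68)**2 = ((-187 + 36) - 68)**2 = (-151 - 68)**2 = (-219)**2 = 47961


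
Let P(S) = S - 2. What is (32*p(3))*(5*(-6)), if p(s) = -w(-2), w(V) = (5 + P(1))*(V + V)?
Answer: -15360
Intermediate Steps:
P(S) = -2 + S
w(V) = 8*V (w(V) = (5 + (-2 + 1))*(V + V) = (5 - 1)*(2*V) = 4*(2*V) = 8*V)
p(s) = 16 (p(s) = -8*(-2) = -1*(-16) = 16)
(32*p(3))*(5*(-6)) = (32*16)*(5*(-6)) = 512*(-30) = -15360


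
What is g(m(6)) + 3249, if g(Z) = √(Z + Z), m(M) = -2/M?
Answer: 3249 + I*√6/3 ≈ 3249.0 + 0.8165*I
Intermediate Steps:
g(Z) = √2*√Z (g(Z) = √(2*Z) = √2*√Z)
g(m(6)) + 3249 = √2*√(-2/6) + 3249 = √2*√(-2*⅙) + 3249 = √2*√(-⅓) + 3249 = √2*(I*√3/3) + 3249 = I*√6/3 + 3249 = 3249 + I*√6/3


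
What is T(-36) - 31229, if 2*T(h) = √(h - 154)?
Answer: -31229 + I*√190/2 ≈ -31229.0 + 6.892*I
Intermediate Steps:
T(h) = √(-154 + h)/2 (T(h) = √(h - 154)/2 = √(-154 + h)/2)
T(-36) - 31229 = √(-154 - 36)/2 - 31229 = √(-190)/2 - 31229 = (I*√190)/2 - 31229 = I*√190/2 - 31229 = -31229 + I*√190/2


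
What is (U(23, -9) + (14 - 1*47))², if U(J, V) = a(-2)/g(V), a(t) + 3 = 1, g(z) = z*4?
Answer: 351649/324 ≈ 1085.3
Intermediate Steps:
g(z) = 4*z
a(t) = -2 (a(t) = -3 + 1 = -2)
U(J, V) = -1/(2*V) (U(J, V) = -2*1/(4*V) = -1/(2*V))
(U(23, -9) + (14 - 1*47))² = (-½/(-9) + (14 - 1*47))² = (-½*(-⅑) + (14 - 47))² = (1/18 - 33)² = (-593/18)² = 351649/324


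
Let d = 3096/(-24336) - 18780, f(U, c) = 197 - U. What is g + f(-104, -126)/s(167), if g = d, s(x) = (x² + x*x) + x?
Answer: -355121023697/18909410 ≈ -18780.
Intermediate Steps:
s(x) = x + 2*x² (s(x) = (x² + x²) + x = 2*x² + x = x + 2*x²)
d = -6347683/338 (d = 3096*(-1/24336) - 18780 = -43/338 - 18780 = -6347683/338 ≈ -18780.)
g = -6347683/338 ≈ -18780.
g + f(-104, -126)/s(167) = -6347683/338 + (197 - 1*(-104))/((167*(1 + 2*167))) = -6347683/338 + (197 + 104)/((167*(1 + 334))) = -6347683/338 + 301/((167*335)) = -6347683/338 + 301/55945 = -355121023697/18909410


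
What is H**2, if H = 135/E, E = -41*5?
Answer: 729/1681 ≈ 0.43367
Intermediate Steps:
E = -205
H = -27/41 (H = 135/(-205) = 135*(-1/205) = -27/41 ≈ -0.65854)
H**2 = (-27/41)**2 = 729/1681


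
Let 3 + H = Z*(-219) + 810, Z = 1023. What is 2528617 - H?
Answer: 2751847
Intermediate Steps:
H = -223230 (H = -3 + (1023*(-219) + 810) = -3 + (-224037 + 810) = -3 - 223227 = -223230)
2528617 - H = 2528617 - 1*(-223230) = 2528617 + 223230 = 2751847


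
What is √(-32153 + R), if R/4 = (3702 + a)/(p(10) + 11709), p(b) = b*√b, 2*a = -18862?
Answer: √(-376502393 - 321530*√10)/√(11709 + 10*√10) ≈ 179.32*I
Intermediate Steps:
a = -9431 (a = (½)*(-18862) = -9431)
p(b) = b^(3/2)
R = -22916/(11709 + 10*√10) (R = 4*((3702 - 9431)/(10^(3/2) + 11709)) = 4*(-5729/(10*√10 + 11709)) = 4*(-5729/(11709 + 10*√10)) = -22916/(11709 + 10*√10) ≈ -1.9519)
√(-32153 + R) = √(-32153 + (-268323444/137099681 + 229160*√10/137099681)) = √(-4408434366637/137099681 + 229160*√10/137099681)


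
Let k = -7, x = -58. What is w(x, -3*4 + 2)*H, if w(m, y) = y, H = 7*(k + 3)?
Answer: 280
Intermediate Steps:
H = -28 (H = 7*(-7 + 3) = 7*(-4) = -28)
w(x, -3*4 + 2)*H = (-3*4 + 2)*(-28) = (-12 + 2)*(-28) = -10*(-28) = 280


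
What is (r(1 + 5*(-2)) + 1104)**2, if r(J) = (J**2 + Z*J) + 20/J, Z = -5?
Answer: 122102500/81 ≈ 1.5074e+6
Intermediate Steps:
r(J) = J**2 - 5*J + 20/J (r(J) = (J**2 - 5*J) + 20/J = J**2 - 5*J + 20/J)
(r(1 + 5*(-2)) + 1104)**2 = ((20 + (1 + 5*(-2))**2*(-5 + (1 + 5*(-2))))/(1 + 5*(-2)) + 1104)**2 = ((20 + (1 - 10)**2*(-5 + (1 - 10)))/(1 - 10) + 1104)**2 = ((20 + (-9)**2*(-5 - 9))/(-9) + 1104)**2 = (-(20 + 81*(-14))/9 + 1104)**2 = (-(20 - 1134)/9 + 1104)**2 = (-1/9*(-1114) + 1104)**2 = (1114/9 + 1104)**2 = (11050/9)**2 = 122102500/81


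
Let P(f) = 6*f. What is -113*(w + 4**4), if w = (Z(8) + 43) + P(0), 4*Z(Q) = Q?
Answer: -34013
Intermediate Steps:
Z(Q) = Q/4
w = 45 (w = ((1/4)*8 + 43) + 6*0 = (2 + 43) + 0 = 45 + 0 = 45)
-113*(w + 4**4) = -113*(45 + 4**4) = -113*(45 + 256) = -113*301 = -34013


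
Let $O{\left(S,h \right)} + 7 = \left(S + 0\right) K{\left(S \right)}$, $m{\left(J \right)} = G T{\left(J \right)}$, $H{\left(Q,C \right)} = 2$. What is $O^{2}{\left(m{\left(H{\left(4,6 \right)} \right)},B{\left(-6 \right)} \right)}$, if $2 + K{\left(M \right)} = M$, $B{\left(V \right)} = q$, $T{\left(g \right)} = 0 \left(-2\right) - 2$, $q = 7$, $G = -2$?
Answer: $1$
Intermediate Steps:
$T{\left(g \right)} = -2$ ($T{\left(g \right)} = 0 - 2 = -2$)
$B{\left(V \right)} = 7$
$K{\left(M \right)} = -2 + M$
$m{\left(J \right)} = 4$ ($m{\left(J \right)} = \left(-2\right) \left(-2\right) = 4$)
$O{\left(S,h \right)} = -7 + S \left(-2 + S\right)$ ($O{\left(S,h \right)} = -7 + \left(S + 0\right) \left(-2 + S\right) = -7 + S \left(-2 + S\right)$)
$O^{2}{\left(m{\left(H{\left(4,6 \right)} \right)},B{\left(-6 \right)} \right)} = \left(-7 + 4 \left(-2 + 4\right)\right)^{2} = \left(-7 + 4 \cdot 2\right)^{2} = \left(-7 + 8\right)^{2} = 1^{2} = 1$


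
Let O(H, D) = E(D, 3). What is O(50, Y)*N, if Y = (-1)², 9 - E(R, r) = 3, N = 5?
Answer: 30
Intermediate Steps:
E(R, r) = 6 (E(R, r) = 9 - 1*3 = 9 - 3 = 6)
Y = 1
O(H, D) = 6
O(50, Y)*N = 6*5 = 30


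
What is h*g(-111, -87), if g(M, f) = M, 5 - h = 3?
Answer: -222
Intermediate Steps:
h = 2 (h = 5 - 1*3 = 5 - 3 = 2)
h*g(-111, -87) = 2*(-111) = -222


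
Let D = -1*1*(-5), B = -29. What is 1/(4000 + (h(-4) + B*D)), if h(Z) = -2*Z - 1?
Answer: 1/3862 ≈ 0.00025893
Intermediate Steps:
h(Z) = -1 - 2*Z
D = 5 (D = -1*(-5) = 5)
1/(4000 + (h(-4) + B*D)) = 1/(4000 + ((-1 - 2*(-4)) - 29*5)) = 1/(4000 + ((-1 + 8) - 145)) = 1/(4000 + (7 - 145)) = 1/(4000 - 138) = 1/3862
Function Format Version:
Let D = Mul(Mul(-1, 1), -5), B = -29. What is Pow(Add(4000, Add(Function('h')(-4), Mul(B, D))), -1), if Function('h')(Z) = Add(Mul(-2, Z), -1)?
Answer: Rational(1, 3862) ≈ 0.00025893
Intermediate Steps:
Function('h')(Z) = Add(-1, Mul(-2, Z))
D = 5 (D = Mul(-1, -5) = 5)
Pow(Add(4000, Add(Function('h')(-4), Mul(B, D))), -1) = Pow(Add(4000, Add(Add(-1, Mul(-2, -4)), Mul(-29, 5))), -1) = Pow(Add(4000, Add(Add(-1, 8), -145)), -1) = Pow(Add(4000, Add(7, -145)), -1) = Pow(Add(4000, -138), -1) = Pow(3862, -1) = Rational(1, 3862)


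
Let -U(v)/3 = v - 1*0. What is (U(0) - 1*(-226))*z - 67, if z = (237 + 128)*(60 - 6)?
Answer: 4454393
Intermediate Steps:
U(v) = -3*v (U(v) = -3*(v - 1*0) = -3*(v + 0) = -3*v)
z = 19710 (z = 365*54 = 19710)
(U(0) - 1*(-226))*z - 67 = (-3*0 - 1*(-226))*19710 - 67 = (0 + 226)*19710 - 67 = 226*19710 - 67 = 4454460 - 67 = 4454393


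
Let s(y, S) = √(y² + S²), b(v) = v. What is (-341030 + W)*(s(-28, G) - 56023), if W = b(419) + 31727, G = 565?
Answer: 17304608332 - 308884*√320009 ≈ 1.7130e+10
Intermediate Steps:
s(y, S) = √(S² + y²)
W = 32146 (W = 419 + 31727 = 32146)
(-341030 + W)*(s(-28, G) - 56023) = (-341030 + 32146)*(√(565² + (-28)²) - 56023) = -308884*(√(319225 + 784) - 56023) = -308884*(√320009 - 56023) = -308884*(-56023 + √320009) = 17304608332 - 308884*√320009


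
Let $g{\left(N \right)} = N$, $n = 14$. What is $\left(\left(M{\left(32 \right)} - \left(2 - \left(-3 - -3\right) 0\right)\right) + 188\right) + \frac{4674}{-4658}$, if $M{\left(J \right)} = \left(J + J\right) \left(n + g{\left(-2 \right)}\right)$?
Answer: $\frac{2219529}{2329} \approx 953.0$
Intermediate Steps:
$M{\left(J \right)} = 24 J$ ($M{\left(J \right)} = \left(J + J\right) \left(14 - 2\right) = 2 J 12 = 24 J$)
$\left(\left(M{\left(32 \right)} - \left(2 - \left(-3 - -3\right) 0\right)\right) + 188\right) + \frac{4674}{-4658} = \left(\left(24 \cdot 32 - \left(2 - \left(-3 - -3\right) 0\right)\right) + 188\right) + \frac{4674}{-4658} = \left(\left(768 - \left(2 - \left(-3 + 3\right) 0\right)\right) + 188\right) + 4674 \left(- \frac{1}{4658}\right) = \left(\left(768 + \left(-2 + 0 \cdot 0\right)\right) + 188\right) - \frac{2337}{2329} = \left(\left(768 + \left(-2 + 0\right)\right) + 188\right) - \frac{2337}{2329} = \left(\left(768 - 2\right) + 188\right) - \frac{2337}{2329} = \left(766 + 188\right) - \frac{2337}{2329} = 954 - \frac{2337}{2329} = \frac{2219529}{2329}$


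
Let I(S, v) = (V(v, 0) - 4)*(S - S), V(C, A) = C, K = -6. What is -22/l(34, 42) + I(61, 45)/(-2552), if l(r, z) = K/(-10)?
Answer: -110/3 ≈ -36.667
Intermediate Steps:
I(S, v) = 0 (I(S, v) = (v - 4)*(S - S) = (-4 + v)*0 = 0)
l(r, z) = ⅗ (l(r, z) = -6/(-10) = -6*(-⅒) = ⅗)
-22/l(34, 42) + I(61, 45)/(-2552) = -22/⅗ + 0/(-2552) = -22*5/3 + 0*(-1/2552) = -110/3 + 0 = -110/3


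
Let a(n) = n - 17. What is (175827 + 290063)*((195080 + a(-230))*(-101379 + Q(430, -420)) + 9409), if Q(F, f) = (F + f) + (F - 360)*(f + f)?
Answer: -14538655291777520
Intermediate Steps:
a(n) = -17 + n
Q(F, f) = F + f + 2*f*(-360 + F) (Q(F, f) = (F + f) + (-360 + F)*(2*f) = (F + f) + 2*f*(-360 + F) = F + f + 2*f*(-360 + F))
(175827 + 290063)*((195080 + a(-230))*(-101379 + Q(430, -420)) + 9409) = (175827 + 290063)*((195080 + (-17 - 230))*(-101379 + (430 - 719*(-420) + 2*430*(-420))) + 9409) = 465890*((195080 - 247)*(-101379 + (430 + 301980 - 361200)) + 9409) = 465890*(194833*(-101379 - 58790) + 9409) = 465890*(194833*(-160169) + 9409) = 465890*(-31206206777 + 9409) = 465890*(-31206197368) = -14538655291777520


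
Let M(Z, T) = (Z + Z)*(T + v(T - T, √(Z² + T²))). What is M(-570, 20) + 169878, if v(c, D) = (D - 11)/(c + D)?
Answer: 145938 + 1254*√3253/3253 ≈ 1.4596e+5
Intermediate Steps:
v(c, D) = (-11 + D)/(D + c)
M(Z, T) = 2*Z*(T + (-11 + √(T² + Z²))/√(T² + Z²)) (M(Z, T) = (Z + Z)*(T + (-11 + √(Z² + T²))/(√(Z² + T²) + (T - T))) = (2*Z)*(T + (-11 + √(T² + Z²))/(√(T² + Z²) + 0)) = (2*Z)*(T + (-11 + √(T² + Z²))/(√(T² + Z²))) = (2*Z)*(T + (-11 + √(T² + Z²))/√(T² + Z²)) = 2*Z*(T + (-11 + √(T² + Z²))/√(T² + Z²)))
M(-570, 20) + 169878 = (2*(-570) - 22*(-570)/√(20² + (-570)²) + 2*20*(-570)) + 169878 = (-1140 - 22*(-570)/√(400 + 324900) - 22800) + 169878 = (-1140 - 22*(-570)/√325300 - 22800) + 169878 = (-1140 - 22*(-570)*√3253/32530 - 22800) + 169878 = (-1140 + 1254*√3253/3253 - 22800) + 169878 = (-23940 + 1254*√3253/3253) + 169878 = 145938 + 1254*√3253/3253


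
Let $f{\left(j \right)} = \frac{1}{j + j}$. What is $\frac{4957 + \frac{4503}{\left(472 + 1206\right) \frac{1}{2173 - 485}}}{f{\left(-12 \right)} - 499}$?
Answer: $- \frac{27289560}{1435529} \approx -19.01$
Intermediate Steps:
$f{\left(j \right)} = \frac{1}{2 j}$
$\frac{4957 + \frac{4503}{\left(472 + 1206\right) \frac{1}{2173 - 485}}}{f{\left(-12 \right)} - 499} = \frac{4957 + \frac{4503}{\left(472 + 1206\right) \frac{1}{2173 - 485}}}{\frac{1}{2 \left(-12\right)} - 499} = \frac{4957 + \frac{4503}{1678 \cdot \frac{1}{1688}}}{\frac{1}{2} \left(- \frac{1}{12}\right) - 499} = \frac{4957 + \frac{4503}{1678 \cdot \frac{1}{1688}}}{- \frac{1}{24} - 499} = \frac{4957 + \frac{4503}{\frac{839}{844}}}{- \frac{11977}{24}} = \left(4957 + 4503 \cdot \frac{844}{839}\right) \left(- \frac{24}{11977}\right) = \left(4957 + \frac{3800532}{839}\right) \left(- \frac{24}{11977}\right) = \frac{7959455}{839} \left(- \frac{24}{11977}\right) = - \frac{27289560}{1435529}$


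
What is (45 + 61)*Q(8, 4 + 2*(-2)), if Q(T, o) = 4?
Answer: 424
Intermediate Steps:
(45 + 61)*Q(8, 4 + 2*(-2)) = (45 + 61)*4 = 106*4 = 424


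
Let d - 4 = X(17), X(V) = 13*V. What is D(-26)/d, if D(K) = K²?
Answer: 676/225 ≈ 3.0044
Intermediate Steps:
d = 225 (d = 4 + 13*17 = 4 + 221 = 225)
D(-26)/d = (-26)²/225 = 676*(1/225) = 676/225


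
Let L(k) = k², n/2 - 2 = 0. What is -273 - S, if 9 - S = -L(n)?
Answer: -298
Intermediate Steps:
n = 4 (n = 4 + 2*0 = 4 + 0 = 4)
S = 25 (S = 9 - (-1)*4² = 9 - (-1)*16 = 9 - 1*(-16) = 9 + 16 = 25)
-273 - S = -273 - 1*25 = -273 - 25 = -298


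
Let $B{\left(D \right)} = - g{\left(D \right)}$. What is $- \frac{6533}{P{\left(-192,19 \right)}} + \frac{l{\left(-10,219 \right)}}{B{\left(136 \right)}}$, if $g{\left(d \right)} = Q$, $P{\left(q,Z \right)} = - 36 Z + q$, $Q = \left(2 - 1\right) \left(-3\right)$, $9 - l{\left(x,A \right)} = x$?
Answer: $\frac{4027}{292} \approx 13.791$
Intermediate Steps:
$l{\left(x,A \right)} = 9 - x$
$Q = -3$ ($Q = 1 \left(-3\right) = -3$)
$P{\left(q,Z \right)} = q - 36 Z$
$g{\left(d \right)} = -3$
$B{\left(D \right)} = 3$ ($B{\left(D \right)} = \left(-1\right) \left(-3\right) = 3$)
$- \frac{6533}{P{\left(-192,19 \right)}} + \frac{l{\left(-10,219 \right)}}{B{\left(136 \right)}} = - \frac{6533}{-192 - 684} + \frac{9 - -10}{3} = - \frac{6533}{-192 - 684} + \left(9 + 10\right) \frac{1}{3} = - \frac{6533}{-876} + 19 \cdot \frac{1}{3} = \left(-6533\right) \left(- \frac{1}{876}\right) + \frac{19}{3} = \frac{6533}{876} + \frac{19}{3} = \frac{4027}{292}$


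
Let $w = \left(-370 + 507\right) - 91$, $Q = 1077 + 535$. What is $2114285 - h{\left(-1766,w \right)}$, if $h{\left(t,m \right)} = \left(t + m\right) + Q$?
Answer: $2114393$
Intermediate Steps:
$Q = 1612$
$w = 46$ ($w = 137 - 91 = 46$)
$h{\left(t,m \right)} = 1612 + m + t$ ($h{\left(t,m \right)} = \left(t + m\right) + 1612 = \left(m + t\right) + 1612 = 1612 + m + t$)
$2114285 - h{\left(-1766,w \right)} = 2114285 - \left(1612 + 46 - 1766\right) = 2114285 - -108 = 2114285 + 108 = 2114393$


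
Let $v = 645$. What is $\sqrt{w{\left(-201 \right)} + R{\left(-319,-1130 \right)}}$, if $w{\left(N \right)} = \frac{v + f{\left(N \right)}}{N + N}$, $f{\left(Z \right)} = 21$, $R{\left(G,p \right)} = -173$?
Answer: $\frac{i \sqrt{784034}}{67} \approx 13.216 i$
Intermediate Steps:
$w{\left(N \right)} = \frac{333}{N}$ ($w{\left(N \right)} = \frac{645 + 21}{N + N} = \frac{666}{2 N} = 666 \frac{1}{2 N} = \frac{333}{N}$)
$\sqrt{w{\left(-201 \right)} + R{\left(-319,-1130 \right)}} = \sqrt{\frac{333}{-201} - 173} = \sqrt{333 \left(- \frac{1}{201}\right) - 173} = \sqrt{- \frac{111}{67} - 173} = \sqrt{- \frac{11702}{67}} = \frac{i \sqrt{784034}}{67}$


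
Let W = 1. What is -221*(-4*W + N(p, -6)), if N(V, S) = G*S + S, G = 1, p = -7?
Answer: 3536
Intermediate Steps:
N(V, S) = 2*S (N(V, S) = 1*S + S = S + S = 2*S)
-221*(-4*W + N(p, -6)) = -221*(-4*1 + 2*(-6)) = -221*(-4 - 12) = -221*(-16) = 3536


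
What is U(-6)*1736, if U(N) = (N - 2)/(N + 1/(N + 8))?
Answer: 27776/11 ≈ 2525.1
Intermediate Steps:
U(N) = (-2 + N)/(N + 1/(8 + N))
U(-6)*1736 = ((-16 + (-6)**2 + 6*(-6))/(1 + (-6)**2 + 8*(-6)))*1736 = ((-16 + 36 - 36)/(1 + 36 - 48))*1736 = (-16/(-11))*1736 = -1/11*(-16)*1736 = (16/11)*1736 = 27776/11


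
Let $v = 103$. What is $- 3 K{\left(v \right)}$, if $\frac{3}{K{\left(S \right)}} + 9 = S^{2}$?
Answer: $- \frac{9}{10600} \approx -0.00084906$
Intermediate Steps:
$K{\left(S \right)} = \frac{3}{-9 + S^{2}}$
$- 3 K{\left(v \right)} = - 3 \frac{3}{-9 + 103^{2}} = - 3 \frac{3}{-9 + 10609} = - 3 \cdot \frac{3}{10600} = - 3 \cdot 3 \cdot \frac{1}{10600} = \left(-3\right) \frac{3}{10600} = - \frac{9}{10600}$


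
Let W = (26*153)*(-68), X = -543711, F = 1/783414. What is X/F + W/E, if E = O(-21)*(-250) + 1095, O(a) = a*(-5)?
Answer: -91579424008798/215 ≈ -4.2595e+11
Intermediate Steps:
O(a) = -5*a
E = -25155 (E = -5*(-21)*(-250) + 1095 = 105*(-250) + 1095 = -26250 + 1095 = -25155)
F = 1/783414 ≈ 1.2765e-6
W = -270504 (W = 3978*(-68) = -270504)
X/F + W/E = -543711/1/783414 - 270504/(-25155) = -543711*783414 - 270504*(-1/25155) = -425950809354 + 2312/215 = -91579424008798/215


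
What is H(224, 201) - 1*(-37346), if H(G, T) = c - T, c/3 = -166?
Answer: 36647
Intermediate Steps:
c = -498 (c = 3*(-166) = -498)
H(G, T) = -498 - T
H(224, 201) - 1*(-37346) = (-498 - 1*201) - 1*(-37346) = (-498 - 201) + 37346 = -699 + 37346 = 36647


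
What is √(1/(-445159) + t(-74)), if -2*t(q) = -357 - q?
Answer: √926960803210/80938 ≈ 11.895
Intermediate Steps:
t(q) = 357/2 + q/2 (t(q) = -(-357 - q)/2 = 357/2 + q/2)
√(1/(-445159) + t(-74)) = √(1/(-445159) + (357/2 + (½)*(-74))) = √(-1/445159 + (357/2 - 37)) = √(-1/445159 + 283/2) = √(125979995/890318) = √926960803210/80938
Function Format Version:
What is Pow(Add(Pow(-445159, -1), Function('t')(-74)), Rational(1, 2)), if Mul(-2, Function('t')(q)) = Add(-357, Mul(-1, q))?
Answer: Mul(Rational(1, 80938), Pow(926960803210, Rational(1, 2))) ≈ 11.895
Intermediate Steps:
Function('t')(q) = Add(Rational(357, 2), Mul(Rational(1, 2), q)) (Function('t')(q) = Mul(Rational(-1, 2), Add(-357, Mul(-1, q))) = Add(Rational(357, 2), Mul(Rational(1, 2), q)))
Pow(Add(Pow(-445159, -1), Function('t')(-74)), Rational(1, 2)) = Pow(Add(Pow(-445159, -1), Add(Rational(357, 2), Mul(Rational(1, 2), -74))), Rational(1, 2)) = Pow(Add(Rational(-1, 445159), Add(Rational(357, 2), -37)), Rational(1, 2)) = Pow(Add(Rational(-1, 445159), Rational(283, 2)), Rational(1, 2)) = Pow(Rational(125979995, 890318), Rational(1, 2)) = Mul(Rational(1, 80938), Pow(926960803210, Rational(1, 2)))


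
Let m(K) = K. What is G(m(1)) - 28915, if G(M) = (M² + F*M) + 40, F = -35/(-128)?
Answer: -3695837/128 ≈ -28874.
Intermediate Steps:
F = 35/128 (F = -35*(-1/128) = 35/128 ≈ 0.27344)
G(M) = 40 + M² + 35*M/128 (G(M) = (M² + 35*M/128) + 40 = 40 + M² + 35*M/128)
G(m(1)) - 28915 = (40 + 1² + (35/128)*1) - 28915 = (40 + 1 + 35/128) - 28915 = 5283/128 - 28915 = -3695837/128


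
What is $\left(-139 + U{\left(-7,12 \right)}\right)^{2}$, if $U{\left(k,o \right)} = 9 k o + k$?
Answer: $813604$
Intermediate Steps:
$U{\left(k,o \right)} = k + 9 k o$ ($U{\left(k,o \right)} = 9 k o + k = k + 9 k o$)
$\left(-139 + U{\left(-7,12 \right)}\right)^{2} = \left(-139 - 7 \left(1 + 9 \cdot 12\right)\right)^{2} = \left(-139 - 7 \left(1 + 108\right)\right)^{2} = \left(-139 - 763\right)^{2} = \left(-902\right)^{2} = 813604$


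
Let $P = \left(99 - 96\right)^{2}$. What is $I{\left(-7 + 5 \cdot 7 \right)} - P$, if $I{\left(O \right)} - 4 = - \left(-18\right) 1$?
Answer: $13$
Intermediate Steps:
$P = 9$ ($P = 3^{2} = 9$)
$I{\left(O \right)} = 22$ ($I{\left(O \right)} = 4 - \left(-18\right) 1 = 4 - -18 = 4 + 18 = 22$)
$I{\left(-7 + 5 \cdot 7 \right)} - P = 22 - 9 = 13$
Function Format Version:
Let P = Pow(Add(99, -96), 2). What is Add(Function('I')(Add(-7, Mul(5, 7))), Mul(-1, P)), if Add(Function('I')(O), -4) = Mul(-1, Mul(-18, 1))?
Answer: 13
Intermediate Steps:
P = 9 (P = Pow(3, 2) = 9)
Function('I')(O) = 22 (Function('I')(O) = Add(4, Mul(-1, Mul(-18, 1))) = Add(4, Mul(-1, -18)) = Add(4, 18) = 22)
Add(Function('I')(Add(-7, Mul(5, 7))), Mul(-1, P)) = Add(22, Mul(-1, 9)) = Add(22, -9) = 13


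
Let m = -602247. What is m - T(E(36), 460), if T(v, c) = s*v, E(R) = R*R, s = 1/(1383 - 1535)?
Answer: -11442531/19 ≈ -6.0224e+5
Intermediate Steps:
s = -1/152 (s = 1/(-152) = -1/152 ≈ -0.0065789)
E(R) = R²
T(v, c) = -v/152
m - T(E(36), 460) = -602247 - (-1)*36²/152 = -602247 - (-1)*1296/152 = -602247 - 1*(-162/19) = -602247 + 162/19 = -11442531/19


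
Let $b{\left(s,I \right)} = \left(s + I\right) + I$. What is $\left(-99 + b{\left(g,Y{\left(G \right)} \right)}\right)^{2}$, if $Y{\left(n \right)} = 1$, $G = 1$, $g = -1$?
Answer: $9604$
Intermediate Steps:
$b{\left(s,I \right)} = s + 2 I$ ($b{\left(s,I \right)} = \left(I + s\right) + I = s + 2 I$)
$\left(-99 + b{\left(g,Y{\left(G \right)} \right)}\right)^{2} = \left(-99 + \left(-1 + 2 \cdot 1\right)\right)^{2} = \left(-99 + \left(-1 + 2\right)\right)^{2} = \left(-99 + 1\right)^{2} = \left(-98\right)^{2} = 9604$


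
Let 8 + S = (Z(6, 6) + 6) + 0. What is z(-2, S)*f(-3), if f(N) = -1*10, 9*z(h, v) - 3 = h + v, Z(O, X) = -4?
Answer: 50/9 ≈ 5.5556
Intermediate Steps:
S = -6 (S = -8 + ((-4 + 6) + 0) = -8 + (2 + 0) = -8 + 2 = -6)
z(h, v) = ⅓ + h/9 + v/9 (z(h, v) = ⅓ + (h + v)/9 = ⅓ + (h/9 + v/9) = ⅓ + h/9 + v/9)
f(N) = -10
z(-2, S)*f(-3) = (⅓ + (⅑)*(-2) + (⅑)*(-6))*(-10) = (⅓ - 2/9 - ⅔)*(-10) = -5/9*(-10) = 50/9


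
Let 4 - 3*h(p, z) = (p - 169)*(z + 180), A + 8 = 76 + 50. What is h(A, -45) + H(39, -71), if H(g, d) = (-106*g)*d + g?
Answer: 887548/3 ≈ 2.9585e+5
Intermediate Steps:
A = 118 (A = -8 + (76 + 50) = -8 + 126 = 118)
h(p, z) = 4/3 - (-169 + p)*(180 + z)/3 (h(p, z) = 4/3 - (p - 169)*(z + 180)/3 = 4/3 - (-169 + p)*(180 + z)/3)
H(g, d) = g - 106*d*g (H(g, d) = -106*d*g + g = g - 106*d*g)
h(A, -45) + H(39, -71) = (30424/3 - 60*118 + (169/3)*(-45) - ⅓*118*(-45)) + 39*(1 - 106*(-71)) = (30424/3 - 7080 - 2535 + 1770) + 39*(1 + 7526) = 6889/3 + 39*7527 = 6889/3 + 293553 = 887548/3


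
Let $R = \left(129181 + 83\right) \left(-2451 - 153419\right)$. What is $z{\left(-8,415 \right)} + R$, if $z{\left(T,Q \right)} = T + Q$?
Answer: $-20148379273$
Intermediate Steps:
$R = -20148379680$ ($R = 129264 \left(-155870\right) = -20148379680$)
$z{\left(T,Q \right)} = Q + T$
$z{\left(-8,415 \right)} + R = \left(415 - 8\right) - 20148379680 = 407 - 20148379680 = -20148379273$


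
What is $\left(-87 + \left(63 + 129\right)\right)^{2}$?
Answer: $11025$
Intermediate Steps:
$\left(-87 + \left(63 + 129\right)\right)^{2} = \left(-87 + 192\right)^{2} = 105^{2} = 11025$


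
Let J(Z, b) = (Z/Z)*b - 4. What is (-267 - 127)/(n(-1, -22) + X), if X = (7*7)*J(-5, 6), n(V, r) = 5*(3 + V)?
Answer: -197/54 ≈ -3.6481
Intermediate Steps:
n(V, r) = 15 + 5*V
J(Z, b) = -4 + b (J(Z, b) = 1*b - 4 = b - 4 = -4 + b)
X = 98 (X = (7*7)*(-4 + 6) = 49*2 = 98)
(-267 - 127)/(n(-1, -22) + X) = (-267 - 127)/((15 + 5*(-1)) + 98) = -394/((15 - 5) + 98) = -394/(10 + 98) = -394/108 = -394*1/108 = -197/54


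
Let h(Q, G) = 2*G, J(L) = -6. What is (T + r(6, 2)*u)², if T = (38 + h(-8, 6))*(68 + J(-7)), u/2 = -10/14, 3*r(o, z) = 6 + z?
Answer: 4227600400/441 ≈ 9.5864e+6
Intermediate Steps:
r(o, z) = 2 + z/3 (r(o, z) = (6 + z)/3 = 2 + z/3)
u = -10/7 (u = 2*(-10/14) = 2*(-10*1/14) = 2*(-5/7) = -10/7 ≈ -1.4286)
T = 3100 (T = (38 + 2*6)*(68 - 6) = (38 + 12)*62 = 50*62 = 3100)
(T + r(6, 2)*u)² = (3100 + (2 + (⅓)*2)*(-10/7))² = (3100 + (2 + ⅔)*(-10/7))² = (3100 + (8/3)*(-10/7))² = (3100 - 80/21)² = (65020/21)² = 4227600400/441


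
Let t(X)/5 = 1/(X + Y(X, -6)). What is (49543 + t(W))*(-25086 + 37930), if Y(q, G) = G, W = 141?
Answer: 17180930728/27 ≈ 6.3633e+8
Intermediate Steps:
t(X) = 5/(-6 + X) (t(X) = 5/(X - 6) = 5/(-6 + X))
(49543 + t(W))*(-25086 + 37930) = (49543 + 5/(-6 + 141))*(-25086 + 37930) = (49543 + 5/135)*12844 = (49543 + 5*(1/135))*12844 = (49543 + 1/27)*12844 = (1337662/27)*12844 = 17180930728/27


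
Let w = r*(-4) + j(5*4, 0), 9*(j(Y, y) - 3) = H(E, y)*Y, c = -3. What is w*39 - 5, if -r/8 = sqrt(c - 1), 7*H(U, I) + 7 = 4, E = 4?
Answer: 524/7 + 2496*I ≈ 74.857 + 2496.0*I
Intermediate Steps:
H(U, I) = -3/7 (H(U, I) = -1 + (1/7)*4 = -1 + 4/7 = -3/7)
j(Y, y) = 3 - Y/21 (j(Y, y) = 3 + (-3*Y/7)/9 = 3 - Y/21)
r = -16*I (r = -8*sqrt(-3 - 1) = -16*I ≈ -16.0*I)
w = 43/21 + 64*I (w = -16*I*(-4) + (3 - 5*4/21) = 64*I + (3 - 1/21*20) = 64*I + (3 - 20/21) = 64*I + 43/21 = 43/21 + 64*I ≈ 2.0476 + 64.0*I)
w*39 - 5 = (43/21 + 64*I)*39 - 5 = (559/7 + 2496*I) - 5 = 524/7 + 2496*I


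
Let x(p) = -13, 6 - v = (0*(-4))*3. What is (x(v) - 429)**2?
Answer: 195364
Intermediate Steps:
v = 6 (v = 6 - 0*(-4)*3 = 6 - 0*3 = 6 - 1*0 = 6 + 0 = 6)
(x(v) - 429)**2 = (-13 - 429)**2 = (-442)**2 = 195364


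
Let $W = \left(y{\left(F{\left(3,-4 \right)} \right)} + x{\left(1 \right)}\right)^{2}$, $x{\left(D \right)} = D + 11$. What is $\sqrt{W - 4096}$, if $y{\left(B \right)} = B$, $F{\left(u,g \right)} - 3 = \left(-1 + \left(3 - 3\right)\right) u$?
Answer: $4 i \sqrt{247} \approx 62.865 i$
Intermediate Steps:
$F{\left(u,g \right)} = 3 - u$ ($F{\left(u,g \right)} = 3 + \left(-1 + \left(3 - 3\right)\right) u = 3 + \left(-1 + 0\right) u = 3 - u$)
$x{\left(D \right)} = 11 + D$
$W = 144$ ($W = \left(\left(3 - 3\right) + \left(11 + 1\right)\right)^{2} = \left(\left(3 - 3\right) + 12\right)^{2} = \left(0 + 12\right)^{2} = 12^{2} = 144$)
$\sqrt{W - 4096} = \sqrt{144 - 4096} = \sqrt{-3952} = 4 i \sqrt{247}$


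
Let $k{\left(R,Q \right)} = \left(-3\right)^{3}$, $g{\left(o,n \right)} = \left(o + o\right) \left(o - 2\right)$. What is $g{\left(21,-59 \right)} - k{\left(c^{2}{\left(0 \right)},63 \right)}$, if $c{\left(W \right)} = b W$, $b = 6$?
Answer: $825$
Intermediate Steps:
$g{\left(o,n \right)} = 2 o \left(-2 + o\right)$
$c{\left(W \right)} = 6 W$
$k{\left(R,Q \right)} = -27$
$g{\left(21,-59 \right)} - k{\left(c^{2}{\left(0 \right)},63 \right)} = 2 \cdot 21 \left(-2 + 21\right) - -27 = 2 \cdot 21 \cdot 19 + 27 = 798 + 27 = 825$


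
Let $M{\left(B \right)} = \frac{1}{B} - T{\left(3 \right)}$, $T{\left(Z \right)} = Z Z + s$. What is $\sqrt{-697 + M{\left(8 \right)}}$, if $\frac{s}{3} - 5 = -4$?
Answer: $\frac{i \sqrt{11342}}{4} \approx 26.625 i$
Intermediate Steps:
$s = 3$ ($s = 15 + 3 \left(-4\right) = 15 - 12 = 3$)
$T{\left(Z \right)} = 3 + Z^{2}$ ($T{\left(Z \right)} = Z Z + 3 = Z^{2} + 3 = 3 + Z^{2}$)
$M{\left(B \right)} = -12 + \frac{1}{B}$ ($M{\left(B \right)} = \frac{1}{B} - \left(3 + 3^{2}\right) = \frac{1}{B} - \left(3 + 9\right) = \frac{1}{B} - 12 = -12 + \frac{1}{B}$)
$\sqrt{-697 + M{\left(8 \right)}} = \sqrt{-697 - \left(12 - \frac{1}{8}\right)} = \sqrt{-697 + \left(-12 + \frac{1}{8}\right)} = \sqrt{-697 - \frac{95}{8}} = \sqrt{- \frac{5671}{8}} = \frac{i \sqrt{11342}}{4}$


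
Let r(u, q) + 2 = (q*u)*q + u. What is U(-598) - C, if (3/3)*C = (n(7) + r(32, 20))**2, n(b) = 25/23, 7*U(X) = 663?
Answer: -609649691848/3703 ≈ -1.6464e+8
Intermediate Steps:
r(u, q) = -2 + u + u*q**2 (r(u, q) = -2 + ((q*u)*q + u) = -2 + (u*q**2 + u) = -2 + (u + u*q**2) = -2 + u + u*q**2)
U(X) = 663/7 (U(X) = (1/7)*663 = 663/7)
n(b) = 25/23 (n(b) = 25*(1/23) = 25/23)
C = 87092863225/529 (C = (25/23 + (-2 + 32 + 32*20**2))**2 = (25/23 + (-2 + 32 + 32*400))**2 = (25/23 + (-2 + 32 + 12800))**2 = (25/23 + 12830)**2 = (295115/23)**2 = 87092863225/529 ≈ 1.6464e+8)
U(-598) - C = 663/7 - 1*87092863225/529 = 663/7 - 87092863225/529 = -609649691848/3703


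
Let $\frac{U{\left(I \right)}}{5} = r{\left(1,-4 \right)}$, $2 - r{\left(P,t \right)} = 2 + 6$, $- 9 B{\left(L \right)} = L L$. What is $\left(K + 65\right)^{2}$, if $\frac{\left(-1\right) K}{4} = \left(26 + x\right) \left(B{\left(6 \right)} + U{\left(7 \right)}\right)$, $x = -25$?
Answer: $40401$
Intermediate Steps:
$B{\left(L \right)} = - \frac{L^{2}}{9}$ ($B{\left(L \right)} = - \frac{L L}{9} = - \frac{L^{2}}{9}$)
$r{\left(P,t \right)} = -6$ ($r{\left(P,t \right)} = 2 - \left(2 + 6\right) = 2 - 8 = -6$)
$U{\left(I \right)} = -30$ ($U{\left(I \right)} = 5 \left(-6\right) = -30$)
$K = 136$ ($K = - 4 \left(26 - 25\right) \left(- \frac{6^{2}}{9} - 30\right) = - 4 \cdot 1 \left(\left(- \frac{1}{9}\right) 36 - 30\right) = - 4 \cdot 1 \left(-4 - 30\right) = - 4 \cdot 1 \left(-34\right) = \left(-4\right) \left(-34\right) = 136$)
$\left(K + 65\right)^{2} = \left(136 + 65\right)^{2} = 201^{2} = 40401$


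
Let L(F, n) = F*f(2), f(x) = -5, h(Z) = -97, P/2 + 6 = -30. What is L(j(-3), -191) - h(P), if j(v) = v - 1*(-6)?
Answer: 82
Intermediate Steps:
P = -72 (P = -12 + 2*(-30) = -12 - 60 = -72)
j(v) = 6 + v (j(v) = v + 6 = 6 + v)
L(F, n) = -5*F (L(F, n) = F*(-5) = -5*F)
L(j(-3), -191) - h(P) = -5*(6 - 3) - 1*(-97) = -5*3 + 97 = -15 + 97 = 82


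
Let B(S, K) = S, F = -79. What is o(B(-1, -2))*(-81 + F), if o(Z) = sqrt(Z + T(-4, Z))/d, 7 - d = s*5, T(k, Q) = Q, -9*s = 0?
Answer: -160*I*sqrt(2)/7 ≈ -32.325*I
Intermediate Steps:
s = 0 (s = -1/9*0 = 0)
d = 7 (d = 7 - 0*5 = 7 - 1*0 = 7 + 0 = 7)
o(Z) = sqrt(2)*sqrt(Z)/7 (o(Z) = sqrt(Z + Z)/7 = sqrt(2*Z)*(1/7) = (sqrt(2)*sqrt(Z))*(1/7) = sqrt(2)*sqrt(Z)/7)
o(B(-1, -2))*(-81 + F) = (sqrt(2)*sqrt(-1)/7)*(-81 - 79) = (sqrt(2)*I/7)*(-160) = (I*sqrt(2)/7)*(-160) = -160*I*sqrt(2)/7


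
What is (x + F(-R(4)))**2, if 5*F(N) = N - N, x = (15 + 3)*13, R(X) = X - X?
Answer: 54756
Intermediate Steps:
R(X) = 0
x = 234 (x = 18*13 = 234)
F(N) = 0 (F(N) = (N - N)/5 = (1/5)*0 = 0)
(x + F(-R(4)))**2 = (234 + 0)**2 = 234**2 = 54756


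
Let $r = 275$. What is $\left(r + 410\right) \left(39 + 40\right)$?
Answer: $54115$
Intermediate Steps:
$\left(r + 410\right) \left(39 + 40\right) = \left(275 + 410\right) \left(39 + 40\right) = 685 \cdot 79 = 54115$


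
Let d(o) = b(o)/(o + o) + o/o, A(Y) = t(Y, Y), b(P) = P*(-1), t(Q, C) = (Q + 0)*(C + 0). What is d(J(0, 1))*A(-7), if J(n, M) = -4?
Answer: 49/2 ≈ 24.500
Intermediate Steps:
t(Q, C) = C*Q (t(Q, C) = Q*C = C*Q)
b(P) = -P
A(Y) = Y² (A(Y) = Y*Y = Y²)
d(o) = ½ (d(o) = (-o)/(o + o) + o/o = (-o)/((2*o)) + 1 = (-o)*(1/(2*o)) + 1 = -½ + 1 = ½)
d(J(0, 1))*A(-7) = (½)*(-7)² = (½)*49 = 49/2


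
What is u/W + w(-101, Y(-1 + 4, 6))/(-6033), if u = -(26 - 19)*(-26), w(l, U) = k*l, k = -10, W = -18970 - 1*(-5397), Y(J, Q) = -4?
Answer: -2115248/11697987 ≈ -0.18082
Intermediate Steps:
W = -13573 (W = -18970 + 5397 = -13573)
w(l, U) = -10*l
u = 182 (u = -7*(-26) = -1*(-182) = 182)
u/W + w(-101, Y(-1 + 4, 6))/(-6033) = 182/(-13573) - 10*(-101)/(-6033) = 182*(-1/13573) + 1010*(-1/6033) = -26/1939 - 1010/6033 = -2115248/11697987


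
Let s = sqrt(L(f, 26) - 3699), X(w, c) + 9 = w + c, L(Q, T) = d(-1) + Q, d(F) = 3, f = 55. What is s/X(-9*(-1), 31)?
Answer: I*sqrt(3641)/31 ≈ 1.9465*I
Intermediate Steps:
L(Q, T) = 3 + Q
X(w, c) = -9 + c + w (X(w, c) = -9 + (w + c) = -9 + (c + w) = -9 + c + w)
s = I*sqrt(3641) (s = sqrt((3 + 55) - 3699) = sqrt(58 - 3699) = sqrt(-3641) = I*sqrt(3641) ≈ 60.341*I)
s/X(-9*(-1), 31) = (I*sqrt(3641))/(-9 + 31 - 9*(-1)) = (I*sqrt(3641))/(-9 + 31 + 9) = (I*sqrt(3641))/31 = (I*sqrt(3641))*(1/31) = I*sqrt(3641)/31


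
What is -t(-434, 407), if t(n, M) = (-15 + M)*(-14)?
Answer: 5488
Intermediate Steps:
t(n, M) = 210 - 14*M
-t(-434, 407) = -(210 - 14*407) = -(210 - 5698) = -1*(-5488) = 5488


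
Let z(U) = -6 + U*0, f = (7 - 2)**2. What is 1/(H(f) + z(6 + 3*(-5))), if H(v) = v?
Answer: 1/19 ≈ 0.052632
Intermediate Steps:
f = 25 (f = 5**2 = 25)
z(U) = -6 (z(U) = -6 + 0 = -6)
1/(H(f) + z(6 + 3*(-5))) = 1/(25 - 6) = 1/19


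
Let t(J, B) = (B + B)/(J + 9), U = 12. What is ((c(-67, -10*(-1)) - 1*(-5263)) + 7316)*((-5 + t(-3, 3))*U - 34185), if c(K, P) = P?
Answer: -430959237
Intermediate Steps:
t(J, B) = 2*B/(9 + J) (t(J, B) = (2*B)/(9 + J) = 2*B/(9 + J))
((c(-67, -10*(-1)) - 1*(-5263)) + 7316)*((-5 + t(-3, 3))*U - 34185) = ((-10*(-1) - 1*(-5263)) + 7316)*((-5 + 2*3/(9 - 3))*12 - 34185) = ((10 + 5263) + 7316)*((-5 + 2*3/6)*12 - 34185) = (5273 + 7316)*((-5 + 2*3*(1/6))*12 - 34185) = 12589*((-5 + 1)*12 - 34185) = 12589*(-4*12 - 34185) = 12589*(-48 - 34185) = 12589*(-34233) = -430959237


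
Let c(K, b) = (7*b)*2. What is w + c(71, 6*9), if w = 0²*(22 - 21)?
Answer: 756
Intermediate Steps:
w = 0 (w = 0*1 = 0)
c(K, b) = 14*b
w + c(71, 6*9) = 0 + 14*(6*9) = 0 + 14*54 = 0 + 756 = 756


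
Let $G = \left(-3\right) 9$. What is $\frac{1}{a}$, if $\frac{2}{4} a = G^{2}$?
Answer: $\frac{1}{1458} \approx 0.00068587$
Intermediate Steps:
$G = -27$
$a = 1458$ ($a = 2 \left(-27\right)^{2} = 2 \cdot 729 = 1458$)
$\frac{1}{a} = \frac{1}{1458}$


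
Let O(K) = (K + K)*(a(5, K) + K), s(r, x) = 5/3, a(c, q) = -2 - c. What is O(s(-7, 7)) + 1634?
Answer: 14546/9 ≈ 1616.2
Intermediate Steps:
s(r, x) = 5/3 (s(r, x) = 5*(⅓) = 5/3)
O(K) = 2*K*(-7 + K) (O(K) = (K + K)*((-2 - 1*5) + K) = (2*K)*((-2 - 5) + K) = (2*K)*(-7 + K) = 2*K*(-7 + K))
O(s(-7, 7)) + 1634 = 2*(5/3)*(-7 + 5/3) + 1634 = 2*(5/3)*(-16/3) + 1634 = -160/9 + 1634 = 14546/9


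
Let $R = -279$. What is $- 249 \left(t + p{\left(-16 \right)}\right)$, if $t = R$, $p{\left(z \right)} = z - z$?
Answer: $69471$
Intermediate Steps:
$p{\left(z \right)} = 0$
$t = -279$
$- 249 \left(t + p{\left(-16 \right)}\right) = - 249 \left(-279 + 0\right) = \left(-249\right) \left(-279\right) = 69471$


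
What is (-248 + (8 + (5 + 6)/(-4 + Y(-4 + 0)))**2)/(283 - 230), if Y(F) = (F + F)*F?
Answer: -139207/41552 ≈ -3.3502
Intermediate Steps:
Y(F) = 2*F**2 (Y(F) = (2*F)*F = 2*F**2)
(-248 + (8 + (5 + 6)/(-4 + Y(-4 + 0)))**2)/(283 - 230) = (-248 + (8 + (5 + 6)/(-4 + 2*(-4 + 0)**2))**2)/(283 - 230) = (-248 + (8 + 11/(-4 + 2*(-4)**2))**2)/53 = (-248 + (8 + 11/(-4 + 2*16))**2)*(1/53) = (-248 + (8 + 11/(-4 + 32))**2)*(1/53) = (-248 + (8 + 11/28)**2)*(1/53) = (-248 + (235/28)**2)*(1/53) = (-248 + 55225/784)*(1/53) = -139207/784*1/53 = -139207/41552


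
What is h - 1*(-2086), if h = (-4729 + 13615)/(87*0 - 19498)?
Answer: 20331971/9749 ≈ 2085.5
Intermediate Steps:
h = -4443/9749 (h = 8886/(0 - 19498) = 8886/(-19498) = 8886*(-1/19498) = -4443/9749 ≈ -0.45574)
h - 1*(-2086) = -4443/9749 - 1*(-2086) = -4443/9749 + 2086 = 20331971/9749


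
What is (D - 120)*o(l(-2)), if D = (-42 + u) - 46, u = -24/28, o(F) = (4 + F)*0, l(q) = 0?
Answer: 0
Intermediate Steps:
o(F) = 0
u = -6/7 (u = -24*1/28 = -6/7 ≈ -0.85714)
D = -622/7 (D = (-42 - 6/7) - 46 = -300/7 - 46 = -622/7 ≈ -88.857)
(D - 120)*o(l(-2)) = (-622/7 - 120)*0 = -1462/7*0 = 0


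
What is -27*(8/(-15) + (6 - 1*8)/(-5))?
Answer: 18/5 ≈ 3.6000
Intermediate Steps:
-27*(8/(-15) + (6 - 1*8)/(-5)) = -27*(8*(-1/15) + (6 - 8)*(-⅕)) = -27*(-8/15 - 2*(-⅕)) = -27*(-8/15 + ⅖) = -27*(-2/15) = 18/5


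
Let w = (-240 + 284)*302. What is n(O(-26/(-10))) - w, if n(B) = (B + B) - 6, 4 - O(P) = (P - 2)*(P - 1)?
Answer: -332198/25 ≈ -13288.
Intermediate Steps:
w = 13288 (w = 44*302 = 13288)
O(P) = 4 - (-1 + P)*(-2 + P) (O(P) = 4 - (P - 2)*(P - 1) = 4 - (-2 + P)*(-1 + P) = 4 - (-1 + P)*(-2 + P))
n(B) = -6 + 2*B (n(B) = 2*B - 6 = -6 + 2*B)
n(O(-26/(-10))) - w = (-6 + 2*(2 - (-26/(-10))² + 3*(-26/(-10)))) - 1*13288 = (-6 + 2*(2 - (-26*(-⅒))² + 3*(-26*(-⅒)))) - 13288 = (-6 + 2*(2 - (13/5)² + 3*(13/5))) - 13288 = (-6 + 2*(2 - 1*169/25 + 39/5)) - 13288 = (-6 + 2*(2 - 169/25 + 39/5)) - 13288 = (-6 + 2*(76/25)) - 13288 = (-6 + 152/25) - 13288 = 2/25 - 13288 = -332198/25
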